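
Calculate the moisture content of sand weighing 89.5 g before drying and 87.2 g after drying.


Formula: MC = (W_wet - W_dry) / W_wet * 100
Water mass = 89.5 - 87.2 = 2.3 g
MC = 2.3 / 89.5 * 100 = 2.5698%

2.5698%


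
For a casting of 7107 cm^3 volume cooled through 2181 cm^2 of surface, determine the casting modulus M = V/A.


Formula: Casting Modulus M = V / A
M = 7107 cm^3 / 2181 cm^2 = 3.2586 cm

Answer: 3.2586 cm


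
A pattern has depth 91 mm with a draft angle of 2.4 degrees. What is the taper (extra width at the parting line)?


Formula: taper = depth * tan(draft_angle)
tan(2.4 deg) = 0.0419124
taper = 91 mm * 0.0419124 = 3.8140 mm

3.8140 mm


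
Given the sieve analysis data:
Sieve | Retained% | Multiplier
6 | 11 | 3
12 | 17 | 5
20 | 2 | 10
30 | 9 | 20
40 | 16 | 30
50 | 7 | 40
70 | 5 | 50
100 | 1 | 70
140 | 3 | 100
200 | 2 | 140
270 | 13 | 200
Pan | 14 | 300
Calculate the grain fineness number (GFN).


Formula: GFN = sum(pct * multiplier) / sum(pct)
sum(pct * multiplier) = 8778
sum(pct) = 100
GFN = 8778 / 100 = 87.78


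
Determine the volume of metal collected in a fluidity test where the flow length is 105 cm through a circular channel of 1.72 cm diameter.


Formula: V = pi * (d/2)^2 * L  (cylinder volume)
Radius = 1.72/2 = 0.86 cm
V = pi * 0.86^2 * 105 = 243.9698 cm^3

Answer: 243.9698 cm^3


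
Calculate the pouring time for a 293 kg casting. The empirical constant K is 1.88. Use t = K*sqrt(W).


Formula: t = K * sqrt(W)
sqrt(W) = sqrt(293) = 17.11724
t = 1.88 * 17.11724 = 32.1804 s

Answer: 32.1804 s


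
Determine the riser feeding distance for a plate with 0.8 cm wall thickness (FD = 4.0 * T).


Formula: FD = 4.0 * T  (riser feeding-distance rule)
FD = 4.0 * 0.8 cm = 3.2000 cm

Final answer: 3.2000 cm


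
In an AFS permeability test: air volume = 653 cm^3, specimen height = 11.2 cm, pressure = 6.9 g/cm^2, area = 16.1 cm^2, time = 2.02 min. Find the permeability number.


Formula: Permeability Number P = (V * H) / (p * A * t)
Numerator: V * H = 653 * 11.2 = 7313.6
Denominator: p * A * t = 6.9 * 16.1 * 2.02 = 224.4018
P = 7313.6 / 224.4018 = 32.5915

Answer: 32.5915


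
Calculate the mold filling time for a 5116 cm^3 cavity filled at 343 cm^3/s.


Formula: t_fill = V_mold / Q_flow
t = 5116 cm^3 / 343 cm^3/s = 14.9155 s

Final answer: 14.9155 s


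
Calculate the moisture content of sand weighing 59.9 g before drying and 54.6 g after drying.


Formula: MC = (W_wet - W_dry) / W_wet * 100
Water mass = 59.9 - 54.6 = 5.3 g
MC = 5.3 / 59.9 * 100 = 8.8481%

Final answer: 8.8481%


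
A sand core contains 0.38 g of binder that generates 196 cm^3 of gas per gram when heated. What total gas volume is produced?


Formula: V_gas = W_binder * gas_evolution_rate
V = 0.38 g * 196 cm^3/g = 74.4800 cm^3

Final answer: 74.4800 cm^3


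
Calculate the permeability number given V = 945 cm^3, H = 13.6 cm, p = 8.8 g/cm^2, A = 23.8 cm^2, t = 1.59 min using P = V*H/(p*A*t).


Formula: Permeability Number P = (V * H) / (p * A * t)
Numerator: V * H = 945 * 13.6 = 12852.0
Denominator: p * A * t = 8.8 * 23.8 * 1.59 = 333.0096
P = 12852.0 / 333.0096 = 38.5935

Final answer: 38.5935


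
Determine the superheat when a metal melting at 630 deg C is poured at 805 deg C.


Formula: Superheat = T_pour - T_melt
Superheat = 805 - 630 = 175 deg C

Final answer: 175 deg C


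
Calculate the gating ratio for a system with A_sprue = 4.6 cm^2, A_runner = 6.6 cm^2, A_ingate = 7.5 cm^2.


Sprue:Runner:Ingate = 1 : 6.6/4.6 : 7.5/4.6 = 1:1.43:1.63

Final answer: 1:1.43:1.63


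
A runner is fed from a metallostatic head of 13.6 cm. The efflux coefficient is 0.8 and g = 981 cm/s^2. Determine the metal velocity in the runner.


Formula: v = Cd * sqrt(2 * g * h)  (Torricelli with discharge coefficient)
2*g*h = 2 * 981 * 13.6 = 26683.2 cm^2/s^2
sqrt(26683.2) = 163.34993 cm/s
v = 0.8 * 163.34993 = 130.6799 cm/s

Final answer: 130.6799 cm/s


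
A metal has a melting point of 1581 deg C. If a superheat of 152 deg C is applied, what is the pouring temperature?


Formula: T_pour = T_melt + Superheat
T_pour = 1581 + 152 = 1733 deg C


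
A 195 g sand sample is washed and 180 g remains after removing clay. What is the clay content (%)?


Formula: Clay% = (W_total - W_washed) / W_total * 100
Clay mass = 195 - 180 = 15 g
Clay% = 15 / 195 * 100 = 7.6923%

Answer: 7.6923%


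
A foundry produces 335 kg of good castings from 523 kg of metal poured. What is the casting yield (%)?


Formula: Casting Yield = (W_good / W_total) * 100
Yield = (335 kg / 523 kg) * 100 = 64.0535%

Final answer: 64.0535%


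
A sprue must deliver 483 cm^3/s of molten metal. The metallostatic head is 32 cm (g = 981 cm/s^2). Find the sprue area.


Formula: v = sqrt(2*g*h), A = Q/v
Velocity: v = sqrt(2 * 981 * 32) = sqrt(62784) = 250.5674 cm/s
Sprue area: A = Q / v = 483 / 250.5674 = 1.9276 cm^2

1.9276 cm^2


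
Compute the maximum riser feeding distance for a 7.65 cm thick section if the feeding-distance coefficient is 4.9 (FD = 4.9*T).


Formula: FD = 4.9 * T  (riser feeding-distance rule)
FD = 4.9 * 7.65 cm = 37.4850 cm

Answer: 37.4850 cm


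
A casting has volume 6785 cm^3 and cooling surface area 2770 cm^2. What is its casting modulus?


Formula: Casting Modulus M = V / A
M = 6785 cm^3 / 2770 cm^2 = 2.4495 cm

2.4495 cm


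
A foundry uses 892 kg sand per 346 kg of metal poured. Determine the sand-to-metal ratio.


Formula: Sand-to-Metal Ratio = W_sand / W_metal
Ratio = 892 kg / 346 kg = 2.5780

2.5780


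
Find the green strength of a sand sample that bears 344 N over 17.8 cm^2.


Formula: Compressive Strength = Force / Area
Strength = 344 N / 17.8 cm^2 = 19.3258 N/cm^2

19.3258 N/cm^2


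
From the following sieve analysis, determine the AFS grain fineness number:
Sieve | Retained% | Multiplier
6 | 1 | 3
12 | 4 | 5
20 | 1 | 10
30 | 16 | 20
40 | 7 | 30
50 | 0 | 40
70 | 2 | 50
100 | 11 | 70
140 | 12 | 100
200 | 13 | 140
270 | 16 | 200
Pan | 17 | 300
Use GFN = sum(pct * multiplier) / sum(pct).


Formula: GFN = sum(pct * multiplier) / sum(pct)
sum(pct * multiplier) = 12753
sum(pct) = 100
GFN = 12753 / 100 = 127.53

127.53


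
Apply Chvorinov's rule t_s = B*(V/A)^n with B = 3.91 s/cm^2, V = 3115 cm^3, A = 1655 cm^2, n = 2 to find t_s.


Formula: t_s = B * (V/A)^n  (Chvorinov's rule, n=2)
Modulus M = V/A = 3115/1655 = 1.882175 cm
M^2 = 1.882175^2 = 3.542583 cm^2
t_s = 3.91 * 3.542583 = 13.8515 s


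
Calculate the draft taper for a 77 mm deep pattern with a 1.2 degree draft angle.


Formula: taper = depth * tan(draft_angle)
tan(1.2 deg) = 0.0209470
taper = 77 mm * 0.0209470 = 1.6129 mm

Final answer: 1.6129 mm


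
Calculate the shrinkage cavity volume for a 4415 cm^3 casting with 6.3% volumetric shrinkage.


Formula: V_shrink = V_casting * shrinkage_pct / 100
V_shrink = 4415 cm^3 * 6.3 / 100 = 278.1450 cm^3

Answer: 278.1450 cm^3


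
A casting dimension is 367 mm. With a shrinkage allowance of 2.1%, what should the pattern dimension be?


Formula: L_pattern = L_casting * (1 + shrinkage_rate/100)
Shrinkage factor = 1 + 2.1/100 = 1.021
L_pattern = 367 mm * 1.021 = 374.7070 mm


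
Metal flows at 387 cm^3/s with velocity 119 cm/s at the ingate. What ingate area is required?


Formula: A_ingate = Q / v  (continuity equation)
A = 387 cm^3/s / 119 cm/s = 3.2521 cm^2

Final answer: 3.2521 cm^2


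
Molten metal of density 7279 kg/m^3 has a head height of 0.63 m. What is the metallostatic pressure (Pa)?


Formula: P = rho * g * h
rho * g = 7279 * 9.81 = 71406.99 N/m^3
P = 71406.99 * 0.63 = 44986.4037 Pa

44986.4037 Pa


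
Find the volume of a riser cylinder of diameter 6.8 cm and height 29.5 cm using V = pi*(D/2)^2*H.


Formula: V = pi * (D/2)^2 * H  (cylinder volume)
Radius = D/2 = 6.8/2 = 3.4 cm
V = pi * 3.4^2 * 29.5 = 1071.3459 cm^3


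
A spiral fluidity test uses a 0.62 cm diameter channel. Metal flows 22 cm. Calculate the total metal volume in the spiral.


Formula: V = pi * (d/2)^2 * L  (cylinder volume)
Radius = 0.62/2 = 0.31 cm
V = pi * 0.31^2 * 22 = 6.6420 cm^3

6.6420 cm^3


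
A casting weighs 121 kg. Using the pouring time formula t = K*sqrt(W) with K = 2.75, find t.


Formula: t = K * sqrt(W)
sqrt(W) = sqrt(121) = 11.00000
t = 2.75 * 11.00000 = 30.2500 s


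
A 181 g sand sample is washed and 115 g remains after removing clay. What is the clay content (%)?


Formula: Clay% = (W_total - W_washed) / W_total * 100
Clay mass = 181 - 115 = 66 g
Clay% = 66 / 181 * 100 = 36.4641%

Final answer: 36.4641%


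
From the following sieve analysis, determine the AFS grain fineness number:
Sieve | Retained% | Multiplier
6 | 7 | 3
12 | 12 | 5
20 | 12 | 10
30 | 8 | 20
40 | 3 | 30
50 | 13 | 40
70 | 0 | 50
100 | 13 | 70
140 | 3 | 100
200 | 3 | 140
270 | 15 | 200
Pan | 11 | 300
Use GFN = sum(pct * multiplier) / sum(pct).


Formula: GFN = sum(pct * multiplier) / sum(pct)
sum(pct * multiplier) = 8901
sum(pct) = 100
GFN = 8901 / 100 = 89.01

Final answer: 89.01


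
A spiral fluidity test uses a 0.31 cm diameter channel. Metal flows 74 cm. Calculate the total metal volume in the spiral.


Formula: V = pi * (d/2)^2 * L  (cylinder volume)
Radius = 0.31/2 = 0.155 cm
V = pi * 0.155^2 * 74 = 5.5853 cm^3

Final answer: 5.5853 cm^3


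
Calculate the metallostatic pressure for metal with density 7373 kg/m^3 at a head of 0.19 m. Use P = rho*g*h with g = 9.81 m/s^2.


Formula: P = rho * g * h
rho * g = 7373 * 9.81 = 72329.13 N/m^3
P = 72329.13 * 0.19 = 13742.5347 Pa


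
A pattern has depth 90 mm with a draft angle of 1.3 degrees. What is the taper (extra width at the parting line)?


Formula: taper = depth * tan(draft_angle)
tan(1.3 deg) = 0.0226932
taper = 90 mm * 0.0226932 = 2.0424 mm

Answer: 2.0424 mm


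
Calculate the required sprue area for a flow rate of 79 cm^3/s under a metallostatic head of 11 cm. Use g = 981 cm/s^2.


Formula: v = sqrt(2*g*h), A = Q/v
Velocity: v = sqrt(2 * 981 * 11) = sqrt(21582) = 146.9081 cm/s
Sprue area: A = Q / v = 79 / 146.9081 = 0.5378 cm^2

Answer: 0.5378 cm^2


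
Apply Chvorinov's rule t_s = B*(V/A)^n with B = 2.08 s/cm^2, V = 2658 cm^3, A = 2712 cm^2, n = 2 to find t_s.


Formula: t_s = B * (V/A)^n  (Chvorinov's rule, n=2)
Modulus M = V/A = 2658/2712 = 0.980088 cm
M^2 = 0.980088^2 = 0.960572 cm^2
t_s = 2.08 * 0.960572 = 1.9980 s


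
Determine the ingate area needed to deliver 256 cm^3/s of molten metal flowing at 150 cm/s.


Formula: A_ingate = Q / v  (continuity equation)
A = 256 cm^3/s / 150 cm/s = 1.7067 cm^2

1.7067 cm^2


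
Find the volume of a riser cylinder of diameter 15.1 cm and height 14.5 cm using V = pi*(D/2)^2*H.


Formula: V = pi * (D/2)^2 * H  (cylinder volume)
Radius = D/2 = 15.1/2 = 7.55 cm
V = pi * 7.55^2 * 14.5 = 2596.6402 cm^3

Answer: 2596.6402 cm^3


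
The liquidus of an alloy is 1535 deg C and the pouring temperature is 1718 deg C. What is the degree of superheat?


Formula: Superheat = T_pour - T_melt
Superheat = 1718 - 1535 = 183 deg C


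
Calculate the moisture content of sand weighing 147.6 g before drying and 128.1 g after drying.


Formula: MC = (W_wet - W_dry) / W_wet * 100
Water mass = 147.6 - 128.1 = 19.5 g
MC = 19.5 / 147.6 * 100 = 13.2114%

13.2114%


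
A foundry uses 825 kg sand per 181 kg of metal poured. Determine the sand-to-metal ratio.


Formula: Sand-to-Metal Ratio = W_sand / W_metal
Ratio = 825 kg / 181 kg = 4.5580

Final answer: 4.5580


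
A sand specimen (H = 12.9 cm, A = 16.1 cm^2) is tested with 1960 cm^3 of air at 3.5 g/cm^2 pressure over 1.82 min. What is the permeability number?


Formula: Permeability Number P = (V * H) / (p * A * t)
Numerator: V * H = 1960 * 12.9 = 25284.0
Denominator: p * A * t = 3.5 * 16.1 * 1.82 = 102.557
P = 25284.0 / 102.557 = 246.5361


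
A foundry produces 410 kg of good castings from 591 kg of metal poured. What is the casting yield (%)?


Formula: Casting Yield = (W_good / W_total) * 100
Yield = (410 kg / 591 kg) * 100 = 69.3739%

69.3739%


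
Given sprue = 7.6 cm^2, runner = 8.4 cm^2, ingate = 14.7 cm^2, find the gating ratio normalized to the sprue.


Sprue:Runner:Ingate = 1 : 8.4/7.6 : 14.7/7.6 = 1:1.11:1.93

1:1.11:1.93


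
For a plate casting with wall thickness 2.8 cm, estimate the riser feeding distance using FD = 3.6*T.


Formula: FD = 3.6 * T  (riser feeding-distance rule)
FD = 3.6 * 2.8 cm = 10.0800 cm

10.0800 cm


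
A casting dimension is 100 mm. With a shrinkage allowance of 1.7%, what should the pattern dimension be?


Formula: L_pattern = L_casting * (1 + shrinkage_rate/100)
Shrinkage factor = 1 + 1.7/100 = 1.017
L_pattern = 100 mm * 1.017 = 101.7000 mm

Answer: 101.7000 mm


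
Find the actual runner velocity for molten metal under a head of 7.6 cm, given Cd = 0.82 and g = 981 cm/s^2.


Formula: v = Cd * sqrt(2 * g * h)  (Torricelli with discharge coefficient)
2*g*h = 2 * 981 * 7.6 = 14911.2 cm^2/s^2
sqrt(14911.2) = 122.11142 cm/s
v = 0.82 * 122.11142 = 100.1314 cm/s

Final answer: 100.1314 cm/s


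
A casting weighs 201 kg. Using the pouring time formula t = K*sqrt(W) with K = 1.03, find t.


Formula: t = K * sqrt(W)
sqrt(W) = sqrt(201) = 14.17745
t = 1.03 * 14.17745 = 14.6028 s


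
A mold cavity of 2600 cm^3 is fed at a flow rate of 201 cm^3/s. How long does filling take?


Formula: t_fill = V_mold / Q_flow
t = 2600 cm^3 / 201 cm^3/s = 12.9353 s

Answer: 12.9353 s


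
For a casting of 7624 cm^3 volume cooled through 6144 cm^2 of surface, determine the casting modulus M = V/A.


Formula: Casting Modulus M = V / A
M = 7624 cm^3 / 6144 cm^2 = 1.2409 cm


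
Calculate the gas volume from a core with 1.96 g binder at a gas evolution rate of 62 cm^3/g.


Formula: V_gas = W_binder * gas_evolution_rate
V = 1.96 g * 62 cm^3/g = 121.5200 cm^3

Answer: 121.5200 cm^3


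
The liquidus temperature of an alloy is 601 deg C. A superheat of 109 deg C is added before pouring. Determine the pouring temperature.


Formula: T_pour = T_melt + Superheat
T_pour = 601 + 109 = 710 deg C

Final answer: 710 deg C


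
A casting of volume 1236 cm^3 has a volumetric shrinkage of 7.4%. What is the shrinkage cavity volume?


Formula: V_shrink = V_casting * shrinkage_pct / 100
V_shrink = 1236 cm^3 * 7.4 / 100 = 91.4640 cm^3

91.4640 cm^3


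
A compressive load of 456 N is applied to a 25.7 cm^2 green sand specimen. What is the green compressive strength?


Formula: Compressive Strength = Force / Area
Strength = 456 N / 25.7 cm^2 = 17.7432 N/cm^2

Final answer: 17.7432 N/cm^2


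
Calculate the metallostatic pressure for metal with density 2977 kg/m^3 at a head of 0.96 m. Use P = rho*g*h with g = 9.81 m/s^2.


Formula: P = rho * g * h
rho * g = 2977 * 9.81 = 29204.37 N/m^3
P = 29204.37 * 0.96 = 28036.1952 Pa

Final answer: 28036.1952 Pa


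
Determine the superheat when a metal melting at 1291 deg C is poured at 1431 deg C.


Formula: Superheat = T_pour - T_melt
Superheat = 1431 - 1291 = 140 deg C

Answer: 140 deg C


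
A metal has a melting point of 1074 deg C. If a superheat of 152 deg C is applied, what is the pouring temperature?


Formula: T_pour = T_melt + Superheat
T_pour = 1074 + 152 = 1226 deg C


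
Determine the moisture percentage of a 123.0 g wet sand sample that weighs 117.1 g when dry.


Formula: MC = (W_wet - W_dry) / W_wet * 100
Water mass = 123.0 - 117.1 = 5.9 g
MC = 5.9 / 123.0 * 100 = 4.7967%


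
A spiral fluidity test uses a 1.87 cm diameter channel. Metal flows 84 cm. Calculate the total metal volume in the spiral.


Formula: V = pi * (d/2)^2 * L  (cylinder volume)
Radius = 1.87/2 = 0.935 cm
V = pi * 0.935^2 * 84 = 230.7025 cm^3


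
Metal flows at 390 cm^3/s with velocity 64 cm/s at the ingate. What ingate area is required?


Formula: A_ingate = Q / v  (continuity equation)
A = 390 cm^3/s / 64 cm/s = 6.0938 cm^2


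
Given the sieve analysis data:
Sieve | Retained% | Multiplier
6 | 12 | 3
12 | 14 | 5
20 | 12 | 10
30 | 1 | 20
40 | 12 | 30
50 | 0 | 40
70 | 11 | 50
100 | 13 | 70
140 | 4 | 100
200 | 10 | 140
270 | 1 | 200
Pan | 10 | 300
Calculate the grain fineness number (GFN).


Formula: GFN = sum(pct * multiplier) / sum(pct)
sum(pct * multiplier) = 7066
sum(pct) = 100
GFN = 7066 / 100 = 70.66

Final answer: 70.66


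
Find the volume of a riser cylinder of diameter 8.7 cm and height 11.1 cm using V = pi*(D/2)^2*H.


Formula: V = pi * (D/2)^2 * H  (cylinder volume)
Radius = D/2 = 8.7/2 = 4.35 cm
V = pi * 4.35^2 * 11.1 = 659.8593 cm^3

Answer: 659.8593 cm^3


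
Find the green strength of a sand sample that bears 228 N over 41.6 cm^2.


Formula: Compressive Strength = Force / Area
Strength = 228 N / 41.6 cm^2 = 5.4808 N/cm^2

Final answer: 5.4808 N/cm^2


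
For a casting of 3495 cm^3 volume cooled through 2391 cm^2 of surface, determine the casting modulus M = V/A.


Formula: Casting Modulus M = V / A
M = 3495 cm^3 / 2391 cm^2 = 1.4617 cm


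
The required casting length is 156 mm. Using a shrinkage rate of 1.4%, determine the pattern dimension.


Formula: L_pattern = L_casting * (1 + shrinkage_rate/100)
Shrinkage factor = 1 + 1.4/100 = 1.014
L_pattern = 156 mm * 1.014 = 158.1840 mm

158.1840 mm


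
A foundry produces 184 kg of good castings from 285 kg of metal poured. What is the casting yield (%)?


Formula: Casting Yield = (W_good / W_total) * 100
Yield = (184 kg / 285 kg) * 100 = 64.5614%

Final answer: 64.5614%


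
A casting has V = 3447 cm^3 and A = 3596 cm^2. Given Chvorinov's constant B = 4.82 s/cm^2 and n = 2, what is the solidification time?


Formula: t_s = B * (V/A)^n  (Chvorinov's rule, n=2)
Modulus M = V/A = 3447/3596 = 0.958565 cm
M^2 = 0.958565^2 = 0.918847 cm^2
t_s = 4.82 * 0.918847 = 4.4288 s

Final answer: 4.4288 s


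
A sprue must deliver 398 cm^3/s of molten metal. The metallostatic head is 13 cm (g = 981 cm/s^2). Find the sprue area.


Formula: v = sqrt(2*g*h), A = Q/v
Velocity: v = sqrt(2 * 981 * 13) = sqrt(25506) = 159.7060 cm/s
Sprue area: A = Q / v = 398 / 159.7060 = 2.4921 cm^2

Final answer: 2.4921 cm^2


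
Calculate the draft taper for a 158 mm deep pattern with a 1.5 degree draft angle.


Formula: taper = depth * tan(draft_angle)
tan(1.5 deg) = 0.0261859
taper = 158 mm * 0.0261859 = 4.1374 mm

Answer: 4.1374 mm


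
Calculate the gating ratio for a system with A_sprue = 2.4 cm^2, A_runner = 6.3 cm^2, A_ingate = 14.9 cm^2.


Sprue:Runner:Ingate = 1 : 6.3/2.4 : 14.9/2.4 = 1:2.63:6.21

1:2.63:6.21


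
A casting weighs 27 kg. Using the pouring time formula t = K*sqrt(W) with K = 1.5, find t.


Formula: t = K * sqrt(W)
sqrt(W) = sqrt(27) = 5.19615
t = 1.5 * 5.19615 = 7.7942 s


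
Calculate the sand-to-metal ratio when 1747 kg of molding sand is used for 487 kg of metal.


Formula: Sand-to-Metal Ratio = W_sand / W_metal
Ratio = 1747 kg / 487 kg = 3.5873


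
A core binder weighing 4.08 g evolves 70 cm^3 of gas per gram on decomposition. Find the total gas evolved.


Formula: V_gas = W_binder * gas_evolution_rate
V = 4.08 g * 70 cm^3/g = 285.6000 cm^3

Final answer: 285.6000 cm^3


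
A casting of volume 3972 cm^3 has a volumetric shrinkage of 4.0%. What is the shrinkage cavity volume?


Formula: V_shrink = V_casting * shrinkage_pct / 100
V_shrink = 3972 cm^3 * 4.0 / 100 = 158.8800 cm^3

158.8800 cm^3


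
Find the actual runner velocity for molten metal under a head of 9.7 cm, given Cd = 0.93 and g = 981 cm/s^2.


Formula: v = Cd * sqrt(2 * g * h)  (Torricelli with discharge coefficient)
2*g*h = 2 * 981 * 9.7 = 19031.4 cm^2/s^2
sqrt(19031.4) = 137.95434 cm/s
v = 0.93 * 137.95434 = 128.2975 cm/s

128.2975 cm/s


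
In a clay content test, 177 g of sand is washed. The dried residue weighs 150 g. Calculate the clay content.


Formula: Clay% = (W_total - W_washed) / W_total * 100
Clay mass = 177 - 150 = 27 g
Clay% = 27 / 177 * 100 = 15.2542%

Final answer: 15.2542%


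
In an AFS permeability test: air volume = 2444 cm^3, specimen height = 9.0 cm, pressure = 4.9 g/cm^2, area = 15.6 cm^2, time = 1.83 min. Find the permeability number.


Formula: Permeability Number P = (V * H) / (p * A * t)
Numerator: V * H = 2444 * 9.0 = 21996.0
Denominator: p * A * t = 4.9 * 15.6 * 1.83 = 139.8852
P = 21996.0 / 139.8852 = 157.2432

Answer: 157.2432


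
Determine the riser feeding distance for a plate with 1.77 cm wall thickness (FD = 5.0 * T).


Formula: FD = 5.0 * T  (riser feeding-distance rule)
FD = 5.0 * 1.77 cm = 8.8500 cm

Answer: 8.8500 cm


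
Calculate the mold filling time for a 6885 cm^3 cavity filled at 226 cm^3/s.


Formula: t_fill = V_mold / Q_flow
t = 6885 cm^3 / 226 cm^3/s = 30.4646 s


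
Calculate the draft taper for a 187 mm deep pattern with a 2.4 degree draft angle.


Formula: taper = depth * tan(draft_angle)
tan(2.4 deg) = 0.0419124
taper = 187 mm * 0.0419124 = 7.8376 mm

7.8376 mm


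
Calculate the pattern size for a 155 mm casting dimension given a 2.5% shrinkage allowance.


Formula: L_pattern = L_casting * (1 + shrinkage_rate/100)
Shrinkage factor = 1 + 2.5/100 = 1.025
L_pattern = 155 mm * 1.025 = 158.8750 mm

Answer: 158.8750 mm


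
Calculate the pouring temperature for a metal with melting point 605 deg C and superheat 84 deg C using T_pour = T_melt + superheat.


Formula: T_pour = T_melt + Superheat
T_pour = 605 + 84 = 689 deg C

689 deg C


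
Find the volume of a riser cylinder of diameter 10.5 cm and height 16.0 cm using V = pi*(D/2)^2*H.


Formula: V = pi * (D/2)^2 * H  (cylinder volume)
Radius = D/2 = 10.5/2 = 5.25 cm
V = pi * 5.25^2 * 16.0 = 1385.4424 cm^3

1385.4424 cm^3


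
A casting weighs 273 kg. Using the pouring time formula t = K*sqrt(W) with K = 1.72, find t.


Formula: t = K * sqrt(W)
sqrt(W) = sqrt(273) = 16.52271
t = 1.72 * 16.52271 = 28.4191 s

Final answer: 28.4191 s


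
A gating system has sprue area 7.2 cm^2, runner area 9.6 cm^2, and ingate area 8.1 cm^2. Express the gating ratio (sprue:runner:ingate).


Sprue:Runner:Ingate = 1 : 9.6/7.2 : 8.1/7.2 = 1:1.33:1.13

Answer: 1:1.33:1.13


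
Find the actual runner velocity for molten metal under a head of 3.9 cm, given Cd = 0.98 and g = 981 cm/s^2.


Formula: v = Cd * sqrt(2 * g * h)  (Torricelli with discharge coefficient)
2*g*h = 2 * 981 * 3.9 = 7651.8 cm^2/s^2
sqrt(7651.8) = 87.47457 cm/s
v = 0.98 * 87.47457 = 85.7251 cm/s

85.7251 cm/s


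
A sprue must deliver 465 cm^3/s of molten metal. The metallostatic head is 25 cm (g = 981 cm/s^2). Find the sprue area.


Formula: v = sqrt(2*g*h), A = Q/v
Velocity: v = sqrt(2 * 981 * 25) = sqrt(49050) = 221.4723 cm/s
Sprue area: A = Q / v = 465 / 221.4723 = 2.0996 cm^2

Final answer: 2.0996 cm^2


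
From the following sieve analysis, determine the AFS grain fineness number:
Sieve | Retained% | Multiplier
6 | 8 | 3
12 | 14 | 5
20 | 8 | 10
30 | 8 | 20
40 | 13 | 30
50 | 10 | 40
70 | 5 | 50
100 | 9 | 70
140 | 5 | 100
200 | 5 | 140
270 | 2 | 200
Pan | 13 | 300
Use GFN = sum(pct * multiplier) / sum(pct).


Formula: GFN = sum(pct * multiplier) / sum(pct)
sum(pct * multiplier) = 7504
sum(pct) = 100
GFN = 7504 / 100 = 75.04

Answer: 75.04


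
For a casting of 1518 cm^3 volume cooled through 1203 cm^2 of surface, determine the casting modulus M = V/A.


Formula: Casting Modulus M = V / A
M = 1518 cm^3 / 1203 cm^2 = 1.2618 cm

Answer: 1.2618 cm


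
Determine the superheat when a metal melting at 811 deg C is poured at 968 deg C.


Formula: Superheat = T_pour - T_melt
Superheat = 968 - 811 = 157 deg C

Final answer: 157 deg C


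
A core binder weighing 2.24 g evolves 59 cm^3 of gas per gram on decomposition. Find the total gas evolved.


Formula: V_gas = W_binder * gas_evolution_rate
V = 2.24 g * 59 cm^3/g = 132.1600 cm^3


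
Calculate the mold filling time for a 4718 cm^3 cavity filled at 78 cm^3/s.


Formula: t_fill = V_mold / Q_flow
t = 4718 cm^3 / 78 cm^3/s = 60.4872 s

Final answer: 60.4872 s


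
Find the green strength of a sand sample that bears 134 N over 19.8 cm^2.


Formula: Compressive Strength = Force / Area
Strength = 134 N / 19.8 cm^2 = 6.7677 N/cm^2

6.7677 N/cm^2


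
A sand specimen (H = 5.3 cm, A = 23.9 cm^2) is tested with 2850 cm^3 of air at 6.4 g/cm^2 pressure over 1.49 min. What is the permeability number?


Formula: Permeability Number P = (V * H) / (p * A * t)
Numerator: V * H = 2850 * 5.3 = 15105.0
Denominator: p * A * t = 6.4 * 23.9 * 1.49 = 227.9104
P = 15105.0 / 227.9104 = 66.2760


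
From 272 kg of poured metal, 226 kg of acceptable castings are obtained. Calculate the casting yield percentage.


Formula: Casting Yield = (W_good / W_total) * 100
Yield = (226 kg / 272 kg) * 100 = 83.0882%

Final answer: 83.0882%


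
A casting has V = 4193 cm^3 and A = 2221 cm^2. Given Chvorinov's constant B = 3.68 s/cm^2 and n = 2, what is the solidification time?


Formula: t_s = B * (V/A)^n  (Chvorinov's rule, n=2)
Modulus M = V/A = 4193/2221 = 1.887888 cm
M^2 = 1.887888^2 = 3.564121 cm^2
t_s = 3.68 * 3.564121 = 13.1160 s


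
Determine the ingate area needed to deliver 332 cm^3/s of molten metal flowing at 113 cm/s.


Formula: A_ingate = Q / v  (continuity equation)
A = 332 cm^3/s / 113 cm/s = 2.9381 cm^2


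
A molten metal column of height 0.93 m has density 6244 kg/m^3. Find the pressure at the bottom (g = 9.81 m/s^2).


Formula: P = rho * g * h
rho * g = 6244 * 9.81 = 61253.64 N/m^3
P = 61253.64 * 0.93 = 56965.8852 Pa

Answer: 56965.8852 Pa


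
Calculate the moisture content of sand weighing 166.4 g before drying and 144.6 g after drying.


Formula: MC = (W_wet - W_dry) / W_wet * 100
Water mass = 166.4 - 144.6 = 21.8 g
MC = 21.8 / 166.4 * 100 = 13.1010%

Final answer: 13.1010%


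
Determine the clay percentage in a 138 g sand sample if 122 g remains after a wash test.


Formula: Clay% = (W_total - W_washed) / W_total * 100
Clay mass = 138 - 122 = 16 g
Clay% = 16 / 138 * 100 = 11.5942%

Final answer: 11.5942%


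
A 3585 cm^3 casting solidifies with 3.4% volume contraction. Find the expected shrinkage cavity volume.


Formula: V_shrink = V_casting * shrinkage_pct / 100
V_shrink = 3585 cm^3 * 3.4 / 100 = 121.8900 cm^3

Final answer: 121.8900 cm^3


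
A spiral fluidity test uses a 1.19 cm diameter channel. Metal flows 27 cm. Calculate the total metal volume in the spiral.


Formula: V = pi * (d/2)^2 * L  (cylinder volume)
Radius = 1.19/2 = 0.595 cm
V = pi * 0.595^2 * 27 = 30.0295 cm^3

Answer: 30.0295 cm^3


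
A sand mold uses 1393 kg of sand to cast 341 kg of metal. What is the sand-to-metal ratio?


Formula: Sand-to-Metal Ratio = W_sand / W_metal
Ratio = 1393 kg / 341 kg = 4.0850


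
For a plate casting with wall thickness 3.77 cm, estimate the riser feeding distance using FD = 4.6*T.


Formula: FD = 4.6 * T  (riser feeding-distance rule)
FD = 4.6 * 3.77 cm = 17.3420 cm


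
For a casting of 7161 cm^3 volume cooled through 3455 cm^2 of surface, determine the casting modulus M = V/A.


Formula: Casting Modulus M = V / A
M = 7161 cm^3 / 3455 cm^2 = 2.0726 cm

2.0726 cm


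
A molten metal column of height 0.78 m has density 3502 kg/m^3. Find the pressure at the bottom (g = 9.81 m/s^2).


Formula: P = rho * g * h
rho * g = 3502 * 9.81 = 34354.62 N/m^3
P = 34354.62 * 0.78 = 26796.6036 Pa


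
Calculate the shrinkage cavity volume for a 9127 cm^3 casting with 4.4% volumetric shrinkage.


Formula: V_shrink = V_casting * shrinkage_pct / 100
V_shrink = 9127 cm^3 * 4.4 / 100 = 401.5880 cm^3


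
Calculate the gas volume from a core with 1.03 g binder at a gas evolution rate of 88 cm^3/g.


Formula: V_gas = W_binder * gas_evolution_rate
V = 1.03 g * 88 cm^3/g = 90.6400 cm^3

90.6400 cm^3


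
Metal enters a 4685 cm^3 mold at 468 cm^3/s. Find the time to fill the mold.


Formula: t_fill = V_mold / Q_flow
t = 4685 cm^3 / 468 cm^3/s = 10.0107 s

10.0107 s


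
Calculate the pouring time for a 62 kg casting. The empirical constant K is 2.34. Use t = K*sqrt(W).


Formula: t = K * sqrt(W)
sqrt(W) = sqrt(62) = 7.87401
t = 2.34 * 7.87401 = 18.4252 s

Answer: 18.4252 s


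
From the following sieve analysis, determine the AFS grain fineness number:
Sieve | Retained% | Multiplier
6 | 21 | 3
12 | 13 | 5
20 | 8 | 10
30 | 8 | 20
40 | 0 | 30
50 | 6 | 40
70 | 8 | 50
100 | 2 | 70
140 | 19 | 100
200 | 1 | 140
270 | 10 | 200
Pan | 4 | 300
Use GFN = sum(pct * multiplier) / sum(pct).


Formula: GFN = sum(pct * multiplier) / sum(pct)
sum(pct * multiplier) = 6388
sum(pct) = 100
GFN = 6388 / 100 = 63.88


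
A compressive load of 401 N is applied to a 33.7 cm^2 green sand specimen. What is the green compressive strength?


Formula: Compressive Strength = Force / Area
Strength = 401 N / 33.7 cm^2 = 11.8991 N/cm^2

Final answer: 11.8991 N/cm^2


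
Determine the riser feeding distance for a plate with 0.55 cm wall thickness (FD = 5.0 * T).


Formula: FD = 5.0 * T  (riser feeding-distance rule)
FD = 5.0 * 0.55 cm = 2.7500 cm

Answer: 2.7500 cm


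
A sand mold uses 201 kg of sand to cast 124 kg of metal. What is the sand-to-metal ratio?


Formula: Sand-to-Metal Ratio = W_sand / W_metal
Ratio = 201 kg / 124 kg = 1.6210


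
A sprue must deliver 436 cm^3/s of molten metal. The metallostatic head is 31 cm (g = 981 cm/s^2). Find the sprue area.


Formula: v = sqrt(2*g*h), A = Q/v
Velocity: v = sqrt(2 * 981 * 31) = sqrt(60822) = 246.6212 cm/s
Sprue area: A = Q / v = 436 / 246.6212 = 1.7679 cm^2


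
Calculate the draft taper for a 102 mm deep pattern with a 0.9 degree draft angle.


Formula: taper = depth * tan(draft_angle)
tan(0.9 deg) = 0.0157093
taper = 102 mm * 0.0157093 = 1.6023 mm

1.6023 mm


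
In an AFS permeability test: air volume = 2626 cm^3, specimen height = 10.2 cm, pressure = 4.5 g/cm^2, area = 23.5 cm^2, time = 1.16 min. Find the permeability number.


Formula: Permeability Number P = (V * H) / (p * A * t)
Numerator: V * H = 2626 * 10.2 = 26785.2
Denominator: p * A * t = 4.5 * 23.5 * 1.16 = 122.67
P = 26785.2 / 122.67 = 218.3517

Answer: 218.3517


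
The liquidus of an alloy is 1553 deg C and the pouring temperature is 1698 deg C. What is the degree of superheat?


Formula: Superheat = T_pour - T_melt
Superheat = 1698 - 1553 = 145 deg C

Answer: 145 deg C


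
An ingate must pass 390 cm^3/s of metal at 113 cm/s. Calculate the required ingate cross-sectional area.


Formula: A_ingate = Q / v  (continuity equation)
A = 390 cm^3/s / 113 cm/s = 3.4513 cm^2

Answer: 3.4513 cm^2


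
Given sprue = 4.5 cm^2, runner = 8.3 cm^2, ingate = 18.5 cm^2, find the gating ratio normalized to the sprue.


Sprue:Runner:Ingate = 1 : 8.3/4.5 : 18.5/4.5 = 1:1.84:4.11

Final answer: 1:1.84:4.11


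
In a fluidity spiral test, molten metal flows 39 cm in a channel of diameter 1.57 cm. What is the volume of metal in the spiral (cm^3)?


Formula: V = pi * (d/2)^2 * L  (cylinder volume)
Radius = 1.57/2 = 0.785 cm
V = pi * 0.785^2 * 39 = 75.5012 cm^3


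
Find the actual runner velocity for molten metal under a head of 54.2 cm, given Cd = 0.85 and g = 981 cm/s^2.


Formula: v = Cd * sqrt(2 * g * h)  (Torricelli with discharge coefficient)
2*g*h = 2 * 981 * 54.2 = 106340.4 cm^2/s^2
sqrt(106340.4) = 326.09876 cm/s
v = 0.85 * 326.09876 = 277.1839 cm/s

277.1839 cm/s


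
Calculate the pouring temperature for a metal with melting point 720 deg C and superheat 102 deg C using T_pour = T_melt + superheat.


Formula: T_pour = T_melt + Superheat
T_pour = 720 + 102 = 822 deg C

Final answer: 822 deg C


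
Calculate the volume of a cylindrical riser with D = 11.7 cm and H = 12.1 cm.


Formula: V = pi * (D/2)^2 * H  (cylinder volume)
Radius = D/2 = 11.7/2 = 5.85 cm
V = pi * 5.85^2 * 12.1 = 1300.9092 cm^3

Answer: 1300.9092 cm^3


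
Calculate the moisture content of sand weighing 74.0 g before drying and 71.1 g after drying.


Formula: MC = (W_wet - W_dry) / W_wet * 100
Water mass = 74.0 - 71.1 = 2.9 g
MC = 2.9 / 74.0 * 100 = 3.9189%

3.9189%


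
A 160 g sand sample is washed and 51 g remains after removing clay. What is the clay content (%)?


Formula: Clay% = (W_total - W_washed) / W_total * 100
Clay mass = 160 - 51 = 109 g
Clay% = 109 / 160 * 100 = 68.1250%


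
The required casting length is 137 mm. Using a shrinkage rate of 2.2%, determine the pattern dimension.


Formula: L_pattern = L_casting * (1 + shrinkage_rate/100)
Shrinkage factor = 1 + 2.2/100 = 1.022
L_pattern = 137 mm * 1.022 = 140.0140 mm


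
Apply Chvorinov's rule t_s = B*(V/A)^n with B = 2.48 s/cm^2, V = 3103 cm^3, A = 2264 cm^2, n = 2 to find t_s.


Formula: t_s = B * (V/A)^n  (Chvorinov's rule, n=2)
Modulus M = V/A = 3103/2264 = 1.370583 cm
M^2 = 1.370583^2 = 1.878498 cm^2
t_s = 2.48 * 1.878498 = 4.6587 s

Answer: 4.6587 s


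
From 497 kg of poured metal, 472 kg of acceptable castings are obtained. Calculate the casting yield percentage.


Formula: Casting Yield = (W_good / W_total) * 100
Yield = (472 kg / 497 kg) * 100 = 94.9698%

94.9698%


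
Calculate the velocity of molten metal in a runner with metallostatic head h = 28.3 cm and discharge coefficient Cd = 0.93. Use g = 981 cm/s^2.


Formula: v = Cd * sqrt(2 * g * h)  (Torricelli with discharge coefficient)
2*g*h = 2 * 981 * 28.3 = 55524.6 cm^2/s^2
sqrt(55524.6) = 235.63658 cm/s
v = 0.93 * 235.63658 = 219.1420 cm/s

219.1420 cm/s


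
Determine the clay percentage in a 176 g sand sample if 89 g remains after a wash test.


Formula: Clay% = (W_total - W_washed) / W_total * 100
Clay mass = 176 - 89 = 87 g
Clay% = 87 / 176 * 100 = 49.4318%

Final answer: 49.4318%


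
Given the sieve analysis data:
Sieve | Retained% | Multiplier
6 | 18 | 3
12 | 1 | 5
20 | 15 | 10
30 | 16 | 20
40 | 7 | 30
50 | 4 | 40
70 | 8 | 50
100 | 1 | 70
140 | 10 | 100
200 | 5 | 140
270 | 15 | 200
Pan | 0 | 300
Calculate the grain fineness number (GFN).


Formula: GFN = sum(pct * multiplier) / sum(pct)
sum(pct * multiplier) = 6069
sum(pct) = 100
GFN = 6069 / 100 = 60.69


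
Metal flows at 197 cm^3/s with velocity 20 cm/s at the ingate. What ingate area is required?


Formula: A_ingate = Q / v  (continuity equation)
A = 197 cm^3/s / 20 cm/s = 9.8500 cm^2

Answer: 9.8500 cm^2


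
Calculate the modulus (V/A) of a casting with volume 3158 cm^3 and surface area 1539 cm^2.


Formula: Casting Modulus M = V / A
M = 3158 cm^3 / 1539 cm^2 = 2.0520 cm

2.0520 cm


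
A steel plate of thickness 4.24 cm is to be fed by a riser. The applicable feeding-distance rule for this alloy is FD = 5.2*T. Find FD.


Formula: FD = 5.2 * T  (riser feeding-distance rule)
FD = 5.2 * 4.24 cm = 22.0480 cm

22.0480 cm


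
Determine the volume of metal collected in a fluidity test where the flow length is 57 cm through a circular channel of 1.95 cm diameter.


Formula: V = pi * (d/2)^2 * L  (cylinder volume)
Radius = 1.95/2 = 0.975 cm
V = pi * 0.975^2 * 57 = 170.2292 cm^3


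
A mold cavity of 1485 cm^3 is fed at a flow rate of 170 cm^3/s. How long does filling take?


Formula: t_fill = V_mold / Q_flow
t = 1485 cm^3 / 170 cm^3/s = 8.7353 s

8.7353 s


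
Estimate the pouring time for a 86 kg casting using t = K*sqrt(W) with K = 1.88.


Formula: t = K * sqrt(W)
sqrt(W) = sqrt(86) = 9.27362
t = 1.88 * 9.27362 = 17.4344 s

Final answer: 17.4344 s


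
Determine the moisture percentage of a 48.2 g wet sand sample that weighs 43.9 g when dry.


Formula: MC = (W_wet - W_dry) / W_wet * 100
Water mass = 48.2 - 43.9 = 4.3 g
MC = 4.3 / 48.2 * 100 = 8.9212%

Final answer: 8.9212%


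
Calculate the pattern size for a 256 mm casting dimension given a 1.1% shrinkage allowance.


Formula: L_pattern = L_casting * (1 + shrinkage_rate/100)
Shrinkage factor = 1 + 1.1/100 = 1.011
L_pattern = 256 mm * 1.011 = 258.8160 mm

Final answer: 258.8160 mm


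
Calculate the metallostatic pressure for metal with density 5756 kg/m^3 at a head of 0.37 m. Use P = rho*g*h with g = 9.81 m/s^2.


Formula: P = rho * g * h
rho * g = 5756 * 9.81 = 56466.36 N/m^3
P = 56466.36 * 0.37 = 20892.5532 Pa


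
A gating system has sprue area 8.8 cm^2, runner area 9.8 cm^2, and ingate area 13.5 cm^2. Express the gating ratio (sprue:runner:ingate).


Sprue:Runner:Ingate = 1 : 9.8/8.8 : 13.5/8.8 = 1:1.11:1.53

1:1.11:1.53


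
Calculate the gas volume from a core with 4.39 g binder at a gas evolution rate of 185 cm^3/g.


Formula: V_gas = W_binder * gas_evolution_rate
V = 4.39 g * 185 cm^3/g = 812.1500 cm^3

812.1500 cm^3


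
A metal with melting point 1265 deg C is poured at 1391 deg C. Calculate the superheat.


Formula: Superheat = T_pour - T_melt
Superheat = 1391 - 1265 = 126 deg C

Answer: 126 deg C


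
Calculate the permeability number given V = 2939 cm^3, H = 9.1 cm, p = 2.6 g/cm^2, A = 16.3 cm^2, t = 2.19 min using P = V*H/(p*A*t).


Formula: Permeability Number P = (V * H) / (p * A * t)
Numerator: V * H = 2939 * 9.1 = 26744.9
Denominator: p * A * t = 2.6 * 16.3 * 2.19 = 92.8122
P = 26744.9 / 92.8122 = 288.1615

Final answer: 288.1615


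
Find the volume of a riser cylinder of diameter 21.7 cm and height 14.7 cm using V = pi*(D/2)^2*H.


Formula: V = pi * (D/2)^2 * H  (cylinder volume)
Radius = D/2 = 21.7/2 = 10.85 cm
V = pi * 10.85^2 * 14.7 = 5436.5913 cm^3

Answer: 5436.5913 cm^3


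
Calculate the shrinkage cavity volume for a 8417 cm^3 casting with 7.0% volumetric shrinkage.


Formula: V_shrink = V_casting * shrinkage_pct / 100
V_shrink = 8417 cm^3 * 7.0 / 100 = 589.1900 cm^3

589.1900 cm^3


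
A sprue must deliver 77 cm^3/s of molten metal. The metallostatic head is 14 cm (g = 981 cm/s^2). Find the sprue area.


Formula: v = sqrt(2*g*h), A = Q/v
Velocity: v = sqrt(2 * 981 * 14) = sqrt(27468) = 165.7347 cm/s
Sprue area: A = Q / v = 77 / 165.7347 = 0.4646 cm^2


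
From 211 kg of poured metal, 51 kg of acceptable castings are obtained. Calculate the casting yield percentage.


Formula: Casting Yield = (W_good / W_total) * 100
Yield = (51 kg / 211 kg) * 100 = 24.1706%

24.1706%


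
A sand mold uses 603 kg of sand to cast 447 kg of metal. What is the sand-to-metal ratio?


Formula: Sand-to-Metal Ratio = W_sand / W_metal
Ratio = 603 kg / 447 kg = 1.3490


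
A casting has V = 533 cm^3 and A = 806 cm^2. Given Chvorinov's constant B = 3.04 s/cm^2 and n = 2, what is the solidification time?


Formula: t_s = B * (V/A)^n  (Chvorinov's rule, n=2)
Modulus M = V/A = 533/806 = 0.661290 cm
M^2 = 0.661290^2 = 0.437304 cm^2
t_s = 3.04 * 0.437304 = 1.3294 s

Final answer: 1.3294 s


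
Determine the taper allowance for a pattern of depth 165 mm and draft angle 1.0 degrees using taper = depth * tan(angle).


Formula: taper = depth * tan(draft_angle)
tan(1.0 deg) = 0.0174551
taper = 165 mm * 0.0174551 = 2.8801 mm


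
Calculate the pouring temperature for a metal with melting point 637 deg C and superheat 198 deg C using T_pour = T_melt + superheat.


Formula: T_pour = T_melt + Superheat
T_pour = 637 + 198 = 835 deg C

Answer: 835 deg C


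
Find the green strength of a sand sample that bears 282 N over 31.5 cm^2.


Formula: Compressive Strength = Force / Area
Strength = 282 N / 31.5 cm^2 = 8.9524 N/cm^2

Answer: 8.9524 N/cm^2


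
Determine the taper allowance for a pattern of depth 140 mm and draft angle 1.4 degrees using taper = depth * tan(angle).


Formula: taper = depth * tan(draft_angle)
tan(1.4 deg) = 0.0244395
taper = 140 mm * 0.0244395 = 3.4215 mm


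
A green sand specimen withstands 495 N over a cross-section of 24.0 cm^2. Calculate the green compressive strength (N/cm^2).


Formula: Compressive Strength = Force / Area
Strength = 495 N / 24.0 cm^2 = 20.6250 N/cm^2

Final answer: 20.6250 N/cm^2


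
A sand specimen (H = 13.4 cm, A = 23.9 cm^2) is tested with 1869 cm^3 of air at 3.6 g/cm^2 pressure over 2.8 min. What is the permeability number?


Formula: Permeability Number P = (V * H) / (p * A * t)
Numerator: V * H = 1869 * 13.4 = 25044.6
Denominator: p * A * t = 3.6 * 23.9 * 2.8 = 240.912
P = 25044.6 / 240.912 = 103.9575

103.9575
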